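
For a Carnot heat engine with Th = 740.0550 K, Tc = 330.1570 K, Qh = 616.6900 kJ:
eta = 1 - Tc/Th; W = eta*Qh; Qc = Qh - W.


eta = 1 - 330.1570/740.0550 = 0.5539
W = 0.5539 * 616.6900 = 341.5692 kJ
Qc = 616.6900 - 341.5692 = 275.1208 kJ

eta = 55.3875%, W = 341.5692 kJ, Qc = 275.1208 kJ


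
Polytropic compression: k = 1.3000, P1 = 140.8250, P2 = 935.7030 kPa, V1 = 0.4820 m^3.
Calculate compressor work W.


(k-1)/k = 0.2308
(P2/P1)^exp = 1.5481
W = 4.3333 * 140.8250 * 0.4820 * (1.5481 - 1) = 161.2152 kJ

161.2152 kJ


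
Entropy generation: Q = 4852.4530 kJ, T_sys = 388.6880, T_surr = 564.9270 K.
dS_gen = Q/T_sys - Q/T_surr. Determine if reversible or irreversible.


dS_sys = 4852.4530/388.6880 = 12.4842 kJ/K
dS_surr = -4852.4530/564.9270 = -8.5895 kJ/K
dS_gen = 12.4842 - 8.5895 = 3.8947 kJ/K (irreversible)

dS_gen = 3.8947 kJ/K, irreversible


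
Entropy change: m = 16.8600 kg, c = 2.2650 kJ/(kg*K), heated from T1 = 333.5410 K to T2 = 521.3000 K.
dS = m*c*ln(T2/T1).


T2/T1 = 1.5629
ln(T2/T1) = 0.4466
dS = 16.8600 * 2.2650 * 0.4466 = 17.0532 kJ/K

17.0532 kJ/K


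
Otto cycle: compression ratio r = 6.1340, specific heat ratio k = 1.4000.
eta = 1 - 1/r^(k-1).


r^(k-1) = 2.0658
eta = 1 - 1/2.0658 = 0.5159 = 51.5936%

51.5936%


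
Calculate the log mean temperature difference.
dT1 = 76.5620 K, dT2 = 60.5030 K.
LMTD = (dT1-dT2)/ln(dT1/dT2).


dT1/dT2 = 1.2654
ln(dT1/dT2) = 0.2354
LMTD = 16.0590 / 0.2354 = 68.2178 K

68.2178 K


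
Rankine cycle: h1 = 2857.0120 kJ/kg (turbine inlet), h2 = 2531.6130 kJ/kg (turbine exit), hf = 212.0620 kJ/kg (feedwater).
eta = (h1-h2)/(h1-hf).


W = 325.3990 kJ/kg
Q_in = 2644.9500 kJ/kg
eta = 0.1230 = 12.3027%

eta = 12.3027%


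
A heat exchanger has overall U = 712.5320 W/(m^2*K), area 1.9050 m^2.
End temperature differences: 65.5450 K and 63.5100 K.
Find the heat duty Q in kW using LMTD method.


LMTD = 64.5222 K
Q = 712.5320 * 1.9050 * 64.5222 = 87580.6560 W = 87.5807 kW

87.5807 kW


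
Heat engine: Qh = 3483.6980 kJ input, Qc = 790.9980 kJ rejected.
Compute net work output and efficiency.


W = 3483.6980 - 790.9980 = 2692.7000 kJ
eta = 2692.7000 / 3483.6980 = 0.7729 = 77.2943%

W = 2692.7000 kJ, eta = 77.2943%


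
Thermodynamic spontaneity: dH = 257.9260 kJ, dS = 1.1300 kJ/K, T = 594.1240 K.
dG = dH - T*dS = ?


T*dS = 594.1240 * 1.1300 = 671.3601 kJ
dG = 257.9260 - 671.3601 = -413.4341 kJ (spontaneous)

dG = -413.4341 kJ, spontaneous


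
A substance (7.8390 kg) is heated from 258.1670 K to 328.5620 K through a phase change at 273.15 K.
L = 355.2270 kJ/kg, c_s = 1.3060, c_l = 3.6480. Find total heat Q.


Q1 (sensible, solid) = 7.8390 * 1.3060 * 14.9830 = 153.3920 kJ
Q2 (latent) = 7.8390 * 355.2270 = 2784.6245 kJ
Q3 (sensible, liquid) = 7.8390 * 3.6480 * 55.4120 = 1584.5988 kJ
Q_total = 4522.6152 kJ

4522.6152 kJ


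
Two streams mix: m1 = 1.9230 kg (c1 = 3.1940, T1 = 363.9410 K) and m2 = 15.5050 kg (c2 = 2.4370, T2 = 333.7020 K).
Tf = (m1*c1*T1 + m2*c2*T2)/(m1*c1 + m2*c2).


num = 14844.5068
den = 43.9277
Tf = 337.9301 K

337.9301 K


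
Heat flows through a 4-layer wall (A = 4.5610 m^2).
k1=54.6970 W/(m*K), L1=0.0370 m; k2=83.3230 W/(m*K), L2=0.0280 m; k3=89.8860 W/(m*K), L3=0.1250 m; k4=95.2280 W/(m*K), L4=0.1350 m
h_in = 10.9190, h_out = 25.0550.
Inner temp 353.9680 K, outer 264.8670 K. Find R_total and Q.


R_conv_in = 1/(10.9190*4.5610) = 0.0201
R_1 = 0.0370/(54.6970*4.5610) = 0.0001
R_2 = 0.0280/(83.3230*4.5610) = 7.3677e-05
R_3 = 0.1250/(89.8860*4.5610) = 0.0003
R_4 = 0.1350/(95.2280*4.5610) = 0.0003
R_conv_out = 1/(25.0550*4.5610) = 0.0088
R_total = 0.0297 K/W
Q = 89.1010 / 0.0297 = 3003.2535 W

R_total = 0.0297 K/W, Q = 3003.2535 W


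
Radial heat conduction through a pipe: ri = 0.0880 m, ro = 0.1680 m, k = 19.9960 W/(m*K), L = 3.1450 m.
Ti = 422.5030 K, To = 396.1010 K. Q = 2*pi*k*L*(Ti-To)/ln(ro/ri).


dT = 26.4020 K
ln(ro/ri) = 0.6466
Q = 2*pi*19.9960*3.1450*26.4020 / 0.6466 = 16133.4233 W

16133.4233 W


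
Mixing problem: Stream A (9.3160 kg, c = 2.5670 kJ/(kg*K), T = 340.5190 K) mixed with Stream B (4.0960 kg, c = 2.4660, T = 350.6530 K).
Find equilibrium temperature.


num = 11685.0833
den = 34.0149
Tf = 343.5283 K

343.5283 K


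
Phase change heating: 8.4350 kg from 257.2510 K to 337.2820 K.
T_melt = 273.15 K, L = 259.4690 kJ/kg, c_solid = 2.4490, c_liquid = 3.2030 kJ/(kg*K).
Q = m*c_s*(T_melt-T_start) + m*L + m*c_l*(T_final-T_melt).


Q1 (sensible, solid) = 8.4350 * 2.4490 * 15.8990 = 328.4307 kJ
Q2 (latent) = 8.4350 * 259.4690 = 2188.6210 kJ
Q3 (sensible, liquid) = 8.4350 * 3.2030 * 64.1320 = 1732.6738 kJ
Q_total = 4249.7255 kJ

4249.7255 kJ


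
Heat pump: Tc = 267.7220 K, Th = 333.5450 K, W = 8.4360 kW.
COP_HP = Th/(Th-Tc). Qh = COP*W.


COP = 333.5450 / 65.8230 = 5.0673
Qh = 5.0673 * 8.4360 = 42.7478 kW

COP = 5.0673, Qh = 42.7478 kW


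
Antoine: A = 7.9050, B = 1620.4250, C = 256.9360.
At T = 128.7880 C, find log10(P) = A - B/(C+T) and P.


C+T = 385.7240
B/(C+T) = 4.2010
log10(P) = 7.9050 - 4.2010 = 3.7040
P = 10^3.7040 = 5058.2926 mmHg

5058.2926 mmHg


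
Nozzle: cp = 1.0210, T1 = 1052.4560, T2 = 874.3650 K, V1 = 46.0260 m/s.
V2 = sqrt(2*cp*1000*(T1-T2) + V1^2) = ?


dT = 178.0910 K
2*cp*1000*dT = 363661.8220
V1^2 = 2118.3927
V2 = sqrt(365780.2147) = 604.7977 m/s

604.7977 m/s


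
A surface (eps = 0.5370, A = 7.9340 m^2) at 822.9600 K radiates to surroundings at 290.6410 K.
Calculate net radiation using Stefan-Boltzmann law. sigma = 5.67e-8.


T^4 = 4.5869e+11
Tsurr^4 = 7.1356e+09
Q = 0.5370 * 5.67e-8 * 7.9340 * 4.5155e+11 = 109082.5376 W

109082.5376 W


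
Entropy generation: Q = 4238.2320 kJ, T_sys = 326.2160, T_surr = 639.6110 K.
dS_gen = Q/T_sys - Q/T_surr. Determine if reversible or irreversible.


dS_sys = 4238.2320/326.2160 = 12.9921 kJ/K
dS_surr = -4238.2320/639.6110 = -6.6263 kJ/K
dS_gen = 12.9921 - 6.6263 = 6.3658 kJ/K (irreversible)

dS_gen = 6.3658 kJ/K, irreversible


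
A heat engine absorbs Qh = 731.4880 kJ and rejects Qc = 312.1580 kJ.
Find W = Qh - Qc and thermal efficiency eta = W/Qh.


W = 731.4880 - 312.1580 = 419.3300 kJ
eta = 419.3300 / 731.4880 = 0.5733 = 57.3256%

W = 419.3300 kJ, eta = 57.3256%


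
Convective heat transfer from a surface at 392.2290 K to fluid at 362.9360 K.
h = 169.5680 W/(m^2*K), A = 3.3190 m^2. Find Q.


dT = 29.2930 K
Q = 169.5680 * 3.3190 * 29.2930 = 16485.9889 W

16485.9889 W


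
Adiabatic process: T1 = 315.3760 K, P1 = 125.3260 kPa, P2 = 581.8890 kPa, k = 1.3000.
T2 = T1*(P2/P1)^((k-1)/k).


(k-1)/k = 0.2308
(P2/P1)^exp = 1.4252
T2 = 315.3760 * 1.4252 = 449.4748 K

449.4748 K


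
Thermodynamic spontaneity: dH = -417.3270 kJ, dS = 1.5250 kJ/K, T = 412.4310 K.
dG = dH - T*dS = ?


T*dS = 412.4310 * 1.5250 = 628.9573 kJ
dG = -417.3270 - 628.9573 = -1046.2843 kJ (spontaneous)

dG = -1046.2843 kJ, spontaneous


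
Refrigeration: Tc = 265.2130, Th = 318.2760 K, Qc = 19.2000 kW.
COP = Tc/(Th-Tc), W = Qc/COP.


COP = 265.2130 / 53.0630 = 4.9981
W = 19.2000 / 4.9981 = 3.8415 kW

COP = 4.9981, W = 3.8415 kW


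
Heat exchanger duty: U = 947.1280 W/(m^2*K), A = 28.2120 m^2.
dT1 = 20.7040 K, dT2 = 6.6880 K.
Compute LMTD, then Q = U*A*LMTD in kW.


LMTD = 12.4034 K
Q = 947.1280 * 28.2120 * 12.4034 = 331423.7051 W = 331.4237 kW

331.4237 kW


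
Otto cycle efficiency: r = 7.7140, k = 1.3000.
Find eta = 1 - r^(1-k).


r^(k-1) = 1.8458
eta = 1 - 1/1.8458 = 0.4582 = 45.8229%

45.8229%


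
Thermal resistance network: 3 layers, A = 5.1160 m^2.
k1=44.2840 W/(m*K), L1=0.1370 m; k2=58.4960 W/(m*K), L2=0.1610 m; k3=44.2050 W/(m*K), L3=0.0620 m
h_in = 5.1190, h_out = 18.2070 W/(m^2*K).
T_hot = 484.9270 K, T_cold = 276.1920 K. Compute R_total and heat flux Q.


R_conv_in = 1/(5.1190*5.1160) = 0.0382
R_1 = 0.1370/(44.2840*5.1160) = 0.0006
R_2 = 0.1610/(58.4960*5.1160) = 0.0005
R_3 = 0.0620/(44.2050*5.1160) = 0.0003
R_conv_out = 1/(18.2070*5.1160) = 0.0107
R_total = 0.0503 K/W
Q = 208.7350 / 0.0503 = 4146.7663 W

R_total = 0.0503 K/W, Q = 4146.7663 W


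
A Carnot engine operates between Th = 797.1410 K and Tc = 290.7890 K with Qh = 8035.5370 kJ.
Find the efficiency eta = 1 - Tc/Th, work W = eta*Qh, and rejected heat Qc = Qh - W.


eta = 1 - 290.7890/797.1410 = 0.6352
W = 0.6352 * 8035.5370 = 5104.2541 kJ
Qc = 8035.5370 - 5104.2541 = 2931.2829 kJ

eta = 63.5210%, W = 5104.2541 kJ, Qc = 2931.2829 kJ


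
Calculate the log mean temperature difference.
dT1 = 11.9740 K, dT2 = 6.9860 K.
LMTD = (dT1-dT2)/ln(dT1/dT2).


dT1/dT2 = 1.7140
ln(dT1/dT2) = 0.5388
LMTD = 4.9880 / 0.5388 = 9.2571 K

9.2571 K


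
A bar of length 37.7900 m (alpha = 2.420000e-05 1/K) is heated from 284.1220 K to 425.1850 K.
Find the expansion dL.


dT = 141.0630 K
dL = 2.420000e-05 * 37.7900 * 141.0630 = 0.129005 m
L_final = 37.919005 m

dL = 0.129005 m


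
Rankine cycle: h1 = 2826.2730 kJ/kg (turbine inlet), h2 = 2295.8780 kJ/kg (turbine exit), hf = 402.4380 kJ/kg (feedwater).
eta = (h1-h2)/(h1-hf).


W = 530.3950 kJ/kg
Q_in = 2423.8350 kJ/kg
eta = 0.2188 = 21.8825%

eta = 21.8825%


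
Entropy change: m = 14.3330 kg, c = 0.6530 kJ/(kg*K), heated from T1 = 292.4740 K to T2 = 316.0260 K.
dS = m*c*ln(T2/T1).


T2/T1 = 1.0805
ln(T2/T1) = 0.0774
dS = 14.3330 * 0.6530 * 0.0774 = 0.7249 kJ/K

0.7249 kJ/K


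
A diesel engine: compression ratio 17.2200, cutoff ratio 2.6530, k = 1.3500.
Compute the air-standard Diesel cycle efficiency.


r^(k-1) = 2.7078
rc^k = 3.7329
eta = 0.5477 = 54.7723%

54.7723%


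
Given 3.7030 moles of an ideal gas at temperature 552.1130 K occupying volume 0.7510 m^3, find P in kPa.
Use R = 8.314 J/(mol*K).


P = nRT/V = 3.7030 * 8.314 * 552.1130 / 0.7510
= 16997.7605 / 0.7510 = 22633.5026 Pa = 22.6335 kPa

22.6335 kPa


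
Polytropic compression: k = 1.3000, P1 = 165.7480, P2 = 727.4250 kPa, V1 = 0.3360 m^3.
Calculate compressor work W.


(k-1)/k = 0.2308
(P2/P1)^exp = 1.4068
W = 4.3333 * 165.7480 * 0.3360 * (1.4068 - 1) = 98.1726 kJ

98.1726 kJ


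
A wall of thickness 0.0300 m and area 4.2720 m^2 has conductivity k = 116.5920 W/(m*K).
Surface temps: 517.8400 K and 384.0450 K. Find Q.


dT = 133.7950 K
Q = 116.5920 * 4.2720 * 133.7950 / 0.0300 = 2221358.3535 W

2221358.3535 W


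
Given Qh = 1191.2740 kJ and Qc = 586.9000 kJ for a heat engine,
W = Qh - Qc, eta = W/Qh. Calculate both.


W = 1191.2740 - 586.9000 = 604.3740 kJ
eta = 604.3740 / 1191.2740 = 0.5073 = 50.7334%

W = 604.3740 kJ, eta = 50.7334%


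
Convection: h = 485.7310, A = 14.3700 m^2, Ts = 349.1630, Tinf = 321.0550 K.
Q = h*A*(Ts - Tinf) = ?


dT = 28.1080 K
Q = 485.7310 * 14.3700 * 28.1080 = 196192.5602 W

196192.5602 W


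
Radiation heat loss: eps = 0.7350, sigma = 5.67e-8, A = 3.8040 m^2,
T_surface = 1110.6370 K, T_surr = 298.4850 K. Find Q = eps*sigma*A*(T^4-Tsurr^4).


T^4 = 1.5216e+12
Tsurr^4 = 7.9376e+09
Q = 0.7350 * 5.67e-8 * 3.8040 * 1.5136e+12 = 239953.9552 W

239953.9552 W


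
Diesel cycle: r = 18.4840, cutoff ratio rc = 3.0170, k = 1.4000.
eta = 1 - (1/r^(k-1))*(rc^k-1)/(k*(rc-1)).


r^(k-1) = 3.2116
rc^k = 4.6925
eta = 0.5928 = 59.2836%

59.2836%


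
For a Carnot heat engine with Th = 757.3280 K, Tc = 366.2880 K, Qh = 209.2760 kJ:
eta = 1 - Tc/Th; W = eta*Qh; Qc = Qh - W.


eta = 1 - 366.2880/757.3280 = 0.5163
W = 0.5163 * 209.2760 = 108.0579 kJ
Qc = 209.2760 - 108.0579 = 101.2181 kJ

eta = 51.6342%, W = 108.0579 kJ, Qc = 101.2181 kJ


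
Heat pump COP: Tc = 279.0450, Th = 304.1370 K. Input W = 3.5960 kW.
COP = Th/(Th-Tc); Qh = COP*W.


COP = 304.1370 / 25.0920 = 12.1209
Qh = 12.1209 * 3.5960 = 43.5867 kW

COP = 12.1209, Qh = 43.5867 kW


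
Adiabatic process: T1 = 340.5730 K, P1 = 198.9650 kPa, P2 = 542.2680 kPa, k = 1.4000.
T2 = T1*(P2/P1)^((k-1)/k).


(k-1)/k = 0.2857
(P2/P1)^exp = 1.3317
T2 = 340.5730 * 1.3317 = 453.5455 K

453.5455 K


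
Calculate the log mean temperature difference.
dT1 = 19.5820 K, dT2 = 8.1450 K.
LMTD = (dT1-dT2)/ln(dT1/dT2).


dT1/dT2 = 2.4042
ln(dT1/dT2) = 0.8772
LMTD = 11.4370 / 0.8772 = 13.0380 K

13.0380 K


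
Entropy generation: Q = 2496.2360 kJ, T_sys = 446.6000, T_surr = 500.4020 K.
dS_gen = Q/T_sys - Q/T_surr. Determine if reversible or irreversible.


dS_sys = 2496.2360/446.6000 = 5.5894 kJ/K
dS_surr = -2496.2360/500.4020 = -4.9885 kJ/K
dS_gen = 5.5894 - 4.9885 = 0.6010 kJ/K (irreversible)

dS_gen = 0.6010 kJ/K, irreversible


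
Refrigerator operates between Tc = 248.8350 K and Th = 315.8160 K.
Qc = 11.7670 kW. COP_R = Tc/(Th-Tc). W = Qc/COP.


COP = 248.8350 / 66.9810 = 3.7150
W = 11.7670 / 3.7150 = 3.1674 kW

COP = 3.7150, W = 3.1674 kW


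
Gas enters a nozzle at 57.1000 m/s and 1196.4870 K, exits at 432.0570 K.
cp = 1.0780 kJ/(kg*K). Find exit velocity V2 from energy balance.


dT = 764.4300 K
2*cp*1000*dT = 1648111.0800
V1^2 = 3260.4100
V2 = sqrt(1651371.4900) = 1285.0570 m/s

1285.0570 m/s


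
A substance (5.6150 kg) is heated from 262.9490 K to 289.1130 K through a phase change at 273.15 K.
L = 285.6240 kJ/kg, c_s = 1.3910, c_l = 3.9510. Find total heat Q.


Q1 (sensible, solid) = 5.6150 * 1.3910 * 10.2010 = 79.6746 kJ
Q2 (latent) = 5.6150 * 285.6240 = 1603.7788 kJ
Q3 (sensible, liquid) = 5.6150 * 3.9510 * 15.9630 = 354.1370 kJ
Q_total = 2037.5903 kJ

2037.5903 kJ


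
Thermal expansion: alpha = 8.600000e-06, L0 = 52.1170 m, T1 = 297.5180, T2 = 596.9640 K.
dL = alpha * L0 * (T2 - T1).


dT = 299.4460 K
dL = 8.600000e-06 * 52.1170 * 299.4460 = 0.134214 m
L_final = 52.251214 m

dL = 0.134214 m


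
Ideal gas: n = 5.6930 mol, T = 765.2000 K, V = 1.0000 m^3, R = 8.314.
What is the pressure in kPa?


P = nRT/V = 5.6930 * 8.314 * 765.2000 / 1.0000
= 36218.1419 / 1.0000 = 36218.1419 Pa = 36.2181 kPa

36.2181 kPa


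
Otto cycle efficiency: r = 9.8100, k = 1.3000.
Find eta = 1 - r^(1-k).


r^(k-1) = 1.9838
eta = 1 - 1/1.9838 = 0.4959 = 49.5920%

49.5920%


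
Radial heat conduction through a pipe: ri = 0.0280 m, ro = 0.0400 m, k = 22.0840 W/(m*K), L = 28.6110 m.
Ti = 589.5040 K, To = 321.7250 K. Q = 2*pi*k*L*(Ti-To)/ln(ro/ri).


dT = 267.7790 K
ln(ro/ri) = 0.3567
Q = 2*pi*22.0840*28.6110*267.7790 / 0.3567 = 2980537.2775 W

2980537.2775 W


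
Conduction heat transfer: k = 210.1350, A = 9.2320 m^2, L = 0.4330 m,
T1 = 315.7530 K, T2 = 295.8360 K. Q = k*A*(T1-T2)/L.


dT = 19.9170 K
Q = 210.1350 * 9.2320 * 19.9170 / 0.4330 = 89233.9704 W

89233.9704 W


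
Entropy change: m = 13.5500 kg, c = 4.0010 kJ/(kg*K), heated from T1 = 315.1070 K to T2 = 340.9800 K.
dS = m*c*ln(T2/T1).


T2/T1 = 1.0821
ln(T2/T1) = 0.0789
dS = 13.5500 * 4.0010 * 0.0789 = 4.2781 kJ/K

4.2781 kJ/K


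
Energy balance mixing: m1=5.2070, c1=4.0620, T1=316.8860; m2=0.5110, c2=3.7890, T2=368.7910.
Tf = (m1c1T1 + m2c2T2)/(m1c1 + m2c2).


num = 7416.4486
den = 23.0870
Tf = 321.2390 K

321.2390 K


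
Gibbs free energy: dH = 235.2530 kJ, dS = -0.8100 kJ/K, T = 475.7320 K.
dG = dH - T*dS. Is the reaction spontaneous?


T*dS = 475.7320 * -0.8100 = -385.3429 kJ
dG = 235.2530 + 385.3429 = 620.5959 kJ (non-spontaneous)

dG = 620.5959 kJ, non-spontaneous


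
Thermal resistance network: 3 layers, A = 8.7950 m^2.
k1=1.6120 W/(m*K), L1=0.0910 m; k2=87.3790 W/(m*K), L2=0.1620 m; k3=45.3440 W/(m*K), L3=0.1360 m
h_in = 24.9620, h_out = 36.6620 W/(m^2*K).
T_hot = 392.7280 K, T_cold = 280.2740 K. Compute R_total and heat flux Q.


R_conv_in = 1/(24.9620*8.7950) = 0.0046
R_1 = 0.0910/(1.6120*8.7950) = 0.0064
R_2 = 0.1620/(87.3790*8.7950) = 0.0002
R_3 = 0.1360/(45.3440*8.7950) = 0.0003
R_conv_out = 1/(36.6620*8.7950) = 0.0031
R_total = 0.0146 K/W
Q = 112.4540 / 0.0146 = 7688.2589 W

R_total = 0.0146 K/W, Q = 7688.2589 W


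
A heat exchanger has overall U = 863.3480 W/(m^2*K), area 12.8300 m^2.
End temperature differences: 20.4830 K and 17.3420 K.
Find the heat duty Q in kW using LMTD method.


LMTD = 18.8689 K
Q = 863.3480 * 12.8300 * 18.8689 = 209006.7129 W = 209.0067 kW

209.0067 kW


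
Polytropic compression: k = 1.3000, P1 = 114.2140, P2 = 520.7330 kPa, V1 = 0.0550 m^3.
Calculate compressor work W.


(k-1)/k = 0.2308
(P2/P1)^exp = 1.4192
W = 4.3333 * 114.2140 * 0.0550 * (1.4192 - 1) = 11.4119 kJ

11.4119 kJ


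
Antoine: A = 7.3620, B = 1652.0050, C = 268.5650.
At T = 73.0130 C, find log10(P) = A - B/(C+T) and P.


C+T = 341.5780
B/(C+T) = 4.8364
log10(P) = 7.3620 - 4.8364 = 2.5256
P = 10^2.5256 = 335.4350 mmHg

335.4350 mmHg


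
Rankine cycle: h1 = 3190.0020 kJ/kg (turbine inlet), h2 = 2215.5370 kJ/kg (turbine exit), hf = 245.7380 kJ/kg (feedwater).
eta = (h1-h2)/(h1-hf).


W = 974.4650 kJ/kg
Q_in = 2944.2640 kJ/kg
eta = 0.3310 = 33.0971%

eta = 33.0971%


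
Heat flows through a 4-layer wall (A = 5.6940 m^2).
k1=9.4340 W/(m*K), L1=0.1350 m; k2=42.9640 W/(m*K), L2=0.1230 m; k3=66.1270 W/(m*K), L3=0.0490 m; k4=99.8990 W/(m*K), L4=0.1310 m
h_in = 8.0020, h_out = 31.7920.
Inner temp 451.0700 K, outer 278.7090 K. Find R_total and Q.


R_conv_in = 1/(8.0020*5.6940) = 0.0219
R_1 = 0.1350/(9.4340*5.6940) = 0.0025
R_2 = 0.1230/(42.9640*5.6940) = 0.0005
R_3 = 0.0490/(66.1270*5.6940) = 0.0001
R_4 = 0.1310/(99.8990*5.6940) = 0.0002
R_conv_out = 1/(31.7920*5.6940) = 0.0055
R_total = 0.0308 K/W
Q = 172.3610 / 0.0308 = 5587.4342 W

R_total = 0.0308 K/W, Q = 5587.4342 W


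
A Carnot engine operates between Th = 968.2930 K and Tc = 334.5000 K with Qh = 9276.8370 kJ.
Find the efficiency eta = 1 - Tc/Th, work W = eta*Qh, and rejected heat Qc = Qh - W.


eta = 1 - 334.5000/968.2930 = 0.6545
W = 0.6545 * 9276.8370 = 6072.1232 kJ
Qc = 9276.8370 - 6072.1232 = 3204.7138 kJ

eta = 65.4547%, W = 6072.1232 kJ, Qc = 3204.7138 kJ


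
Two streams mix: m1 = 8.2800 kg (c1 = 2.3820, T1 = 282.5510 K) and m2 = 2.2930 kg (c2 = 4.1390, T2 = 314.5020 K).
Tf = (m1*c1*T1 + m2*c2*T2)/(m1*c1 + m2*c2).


num = 8557.5947
den = 29.2137
Tf = 292.9310 K

292.9310 K


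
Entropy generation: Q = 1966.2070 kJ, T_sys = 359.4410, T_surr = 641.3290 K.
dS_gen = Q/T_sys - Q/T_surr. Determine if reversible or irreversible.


dS_sys = 1966.2070/359.4410 = 5.4702 kJ/K
dS_surr = -1966.2070/641.3290 = -3.0658 kJ/K
dS_gen = 5.4702 - 3.0658 = 2.4043 kJ/K (irreversible)

dS_gen = 2.4043 kJ/K, irreversible


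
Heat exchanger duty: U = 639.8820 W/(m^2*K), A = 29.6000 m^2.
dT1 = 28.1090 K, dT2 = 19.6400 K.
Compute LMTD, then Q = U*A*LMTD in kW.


LMTD = 23.6220 K
Q = 639.8820 * 29.6000 * 23.6220 = 447412.9234 W = 447.4129 kW

447.4129 kW


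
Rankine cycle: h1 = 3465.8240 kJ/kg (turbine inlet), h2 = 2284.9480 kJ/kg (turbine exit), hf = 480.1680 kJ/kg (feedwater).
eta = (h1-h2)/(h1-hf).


W = 1180.8760 kJ/kg
Q_in = 2985.6560 kJ/kg
eta = 0.3955 = 39.5516%

eta = 39.5516%


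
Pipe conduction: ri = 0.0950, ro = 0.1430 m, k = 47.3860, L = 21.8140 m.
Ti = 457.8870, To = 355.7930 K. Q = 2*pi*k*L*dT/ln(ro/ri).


dT = 102.0940 K
ln(ro/ri) = 0.4090
Q = 2*pi*47.3860*21.8140*102.0940 / 0.4090 = 1621348.5845 W

1621348.5845 W


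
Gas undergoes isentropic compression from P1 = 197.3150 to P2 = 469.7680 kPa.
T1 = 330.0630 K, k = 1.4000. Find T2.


(k-1)/k = 0.2857
(P2/P1)^exp = 1.2813
T2 = 330.0630 * 1.2813 = 422.8945 K

422.8945 K


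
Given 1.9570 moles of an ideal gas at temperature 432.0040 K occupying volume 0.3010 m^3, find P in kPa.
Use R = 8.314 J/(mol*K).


P = nRT/V = 1.9570 * 8.314 * 432.0040 / 0.3010
= 7028.9202 / 0.3010 = 23351.8944 Pa = 23.3519 kPa

23.3519 kPa


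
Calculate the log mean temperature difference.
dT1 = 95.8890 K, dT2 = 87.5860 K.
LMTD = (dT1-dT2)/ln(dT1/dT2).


dT1/dT2 = 1.0948
ln(dT1/dT2) = 0.0906
LMTD = 8.3030 / 0.0906 = 91.6748 K

91.6748 K


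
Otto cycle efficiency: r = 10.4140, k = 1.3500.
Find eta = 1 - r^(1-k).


r^(k-1) = 2.2707
eta = 1 - 1/2.2707 = 0.5596 = 55.9614%

55.9614%


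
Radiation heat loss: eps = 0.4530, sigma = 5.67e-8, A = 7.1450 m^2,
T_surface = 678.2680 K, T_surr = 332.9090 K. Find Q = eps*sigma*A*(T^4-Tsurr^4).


T^4 = 2.1164e+11
Tsurr^4 = 1.2283e+10
Q = 0.4530 * 5.67e-8 * 7.1450 * 1.9936e+11 = 36586.6925 W

36586.6925 W


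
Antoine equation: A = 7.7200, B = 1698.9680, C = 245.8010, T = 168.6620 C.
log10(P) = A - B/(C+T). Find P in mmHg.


C+T = 414.4630
B/(C+T) = 4.0992
log10(P) = 7.7200 - 4.0992 = 3.6208
P = 10^3.6208 = 4176.3505 mmHg

4176.3505 mmHg


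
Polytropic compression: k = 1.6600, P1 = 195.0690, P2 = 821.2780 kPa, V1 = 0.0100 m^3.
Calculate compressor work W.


(k-1)/k = 0.3976
(P2/P1)^exp = 1.7710
W = 2.5152 * 195.0690 * 0.0100 * (1.7710 - 1) = 3.7827 kJ

3.7827 kJ


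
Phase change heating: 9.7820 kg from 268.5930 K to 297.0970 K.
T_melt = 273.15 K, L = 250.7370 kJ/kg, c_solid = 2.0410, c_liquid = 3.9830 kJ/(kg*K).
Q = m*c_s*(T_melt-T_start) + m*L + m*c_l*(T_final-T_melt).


Q1 (sensible, solid) = 9.7820 * 2.0410 * 4.5570 = 90.9808 kJ
Q2 (latent) = 9.7820 * 250.7370 = 2452.7093 kJ
Q3 (sensible, liquid) = 9.7820 * 3.9830 * 23.9470 = 933.0160 kJ
Q_total = 3476.7061 kJ

3476.7061 kJ


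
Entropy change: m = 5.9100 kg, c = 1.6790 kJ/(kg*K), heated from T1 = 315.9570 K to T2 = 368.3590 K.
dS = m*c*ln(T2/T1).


T2/T1 = 1.1659
ln(T2/T1) = 0.1535
dS = 5.9100 * 1.6790 * 0.1535 = 1.5227 kJ/K

1.5227 kJ/K


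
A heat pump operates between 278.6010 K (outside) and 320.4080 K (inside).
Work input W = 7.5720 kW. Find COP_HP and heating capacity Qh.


COP = 320.4080 / 41.8070 = 7.6640
Qh = 7.6640 * 7.5720 = 58.0317 kW

COP = 7.6640, Qh = 58.0317 kW


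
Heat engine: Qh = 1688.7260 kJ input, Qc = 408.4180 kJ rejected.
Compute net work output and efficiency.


W = 1688.7260 - 408.4180 = 1280.3080 kJ
eta = 1280.3080 / 1688.7260 = 0.7582 = 75.8150%

W = 1280.3080 kJ, eta = 75.8150%


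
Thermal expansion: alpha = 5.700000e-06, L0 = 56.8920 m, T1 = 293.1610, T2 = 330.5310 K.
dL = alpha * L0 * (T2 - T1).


dT = 37.3700 K
dL = 5.700000e-06 * 56.8920 * 37.3700 = 0.012119 m
L_final = 56.904119 m

dL = 0.012119 m


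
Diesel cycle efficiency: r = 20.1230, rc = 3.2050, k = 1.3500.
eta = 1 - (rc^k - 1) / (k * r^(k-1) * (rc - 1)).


r^(k-1) = 2.8595
rc^k = 4.8180
eta = 0.5515 = 55.1459%

55.1459%


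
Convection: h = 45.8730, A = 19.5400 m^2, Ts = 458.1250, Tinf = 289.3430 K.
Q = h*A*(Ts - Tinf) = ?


dT = 168.7820 K
Q = 45.8730 * 19.5400 * 168.7820 = 151289.1668 W

151289.1668 W


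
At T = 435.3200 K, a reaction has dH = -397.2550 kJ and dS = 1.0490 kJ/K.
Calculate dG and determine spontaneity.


T*dS = 435.3200 * 1.0490 = 456.6507 kJ
dG = -397.2550 - 456.6507 = -853.9057 kJ (spontaneous)

dG = -853.9057 kJ, spontaneous


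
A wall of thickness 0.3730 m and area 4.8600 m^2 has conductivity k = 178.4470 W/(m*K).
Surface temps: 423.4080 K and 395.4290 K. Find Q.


dT = 27.9790 K
Q = 178.4470 * 4.8600 * 27.9790 / 0.3730 = 65053.2318 W

65053.2318 W


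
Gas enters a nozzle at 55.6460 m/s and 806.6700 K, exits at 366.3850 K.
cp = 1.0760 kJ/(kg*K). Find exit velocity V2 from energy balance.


dT = 440.2850 K
2*cp*1000*dT = 947493.3200
V1^2 = 3096.4773
V2 = sqrt(950589.7973) = 974.9819 m/s

974.9819 m/s


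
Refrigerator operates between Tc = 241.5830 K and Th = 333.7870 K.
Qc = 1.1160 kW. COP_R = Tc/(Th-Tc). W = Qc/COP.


COP = 241.5830 / 92.2040 = 2.6201
W = 1.1160 / 2.6201 = 0.4259 kW

COP = 2.6201, W = 0.4259 kW


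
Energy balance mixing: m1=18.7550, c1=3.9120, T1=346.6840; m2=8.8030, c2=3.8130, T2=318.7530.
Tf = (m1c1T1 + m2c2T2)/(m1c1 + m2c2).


num = 36135.2644
den = 106.9354
Tf = 337.9168 K

337.9168 K


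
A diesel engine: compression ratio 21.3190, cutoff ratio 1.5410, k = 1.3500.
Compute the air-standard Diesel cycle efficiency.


r^(k-1) = 2.9179
rc^k = 1.7928
eta = 0.6280 = 62.7978%

62.7978%


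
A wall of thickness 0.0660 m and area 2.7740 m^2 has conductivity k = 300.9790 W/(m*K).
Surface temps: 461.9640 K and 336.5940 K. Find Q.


dT = 125.3700 K
Q = 300.9790 * 2.7740 * 125.3700 / 0.0660 = 1585960.4102 W

1585960.4102 W


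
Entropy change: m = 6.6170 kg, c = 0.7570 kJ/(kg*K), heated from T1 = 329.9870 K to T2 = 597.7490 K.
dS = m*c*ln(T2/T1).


T2/T1 = 1.8114
ln(T2/T1) = 0.5941
dS = 6.6170 * 0.7570 * 0.5941 = 2.9760 kJ/K

2.9760 kJ/K


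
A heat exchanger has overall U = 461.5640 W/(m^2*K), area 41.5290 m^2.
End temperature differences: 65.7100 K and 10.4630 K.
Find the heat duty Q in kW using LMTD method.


LMTD = 30.0679 K
Q = 461.5640 * 41.5290 * 30.0679 = 576350.9274 W = 576.3509 kW

576.3509 kW


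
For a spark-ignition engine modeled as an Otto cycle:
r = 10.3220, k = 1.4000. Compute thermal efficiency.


r^(k-1) = 2.5439
eta = 1 - 1/2.5439 = 0.6069 = 60.6908%

60.6908%


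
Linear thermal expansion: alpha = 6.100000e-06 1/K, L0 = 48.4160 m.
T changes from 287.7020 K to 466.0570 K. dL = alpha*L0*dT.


dT = 178.3550 K
dL = 6.100000e-06 * 48.4160 * 178.3550 = 0.052675 m
L_final = 48.468675 m

dL = 0.052675 m


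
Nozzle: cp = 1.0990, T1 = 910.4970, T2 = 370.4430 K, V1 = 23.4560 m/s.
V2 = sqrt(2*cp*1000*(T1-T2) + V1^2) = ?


dT = 540.0540 K
2*cp*1000*dT = 1187038.6920
V1^2 = 550.1839
V2 = sqrt(1187588.8759) = 1089.7655 m/s

1089.7655 m/s


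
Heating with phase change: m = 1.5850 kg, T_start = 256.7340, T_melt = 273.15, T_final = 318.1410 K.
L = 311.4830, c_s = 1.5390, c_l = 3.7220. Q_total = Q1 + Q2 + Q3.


Q1 (sensible, solid) = 1.5850 * 1.5390 * 16.4160 = 40.0438 kJ
Q2 (latent) = 1.5850 * 311.4830 = 493.7006 kJ
Q3 (sensible, liquid) = 1.5850 * 3.7220 * 44.9910 = 265.4186 kJ
Q_total = 799.1629 kJ

799.1629 kJ


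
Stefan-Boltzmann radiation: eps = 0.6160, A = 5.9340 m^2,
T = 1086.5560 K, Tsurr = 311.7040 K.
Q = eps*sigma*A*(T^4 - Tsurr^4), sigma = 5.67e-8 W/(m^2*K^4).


T^4 = 1.3938e+12
Tsurr^4 = 9.4399e+09
Q = 0.6160 * 5.67e-8 * 5.9340 * 1.3844e+12 = 286925.0222 W

286925.0222 W


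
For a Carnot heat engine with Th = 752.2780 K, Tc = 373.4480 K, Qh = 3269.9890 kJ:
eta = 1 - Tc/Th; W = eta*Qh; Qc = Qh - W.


eta = 1 - 373.4480/752.2780 = 0.5036
W = 0.5036 * 3269.9890 = 1646.6917 kJ
Qc = 3269.9890 - 1646.6917 = 1623.2973 kJ

eta = 50.3577%, W = 1646.6917 kJ, Qc = 1623.2973 kJ


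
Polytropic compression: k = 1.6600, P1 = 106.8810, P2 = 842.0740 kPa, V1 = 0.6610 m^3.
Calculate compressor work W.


(k-1)/k = 0.3976
(P2/P1)^exp = 2.2721
W = 2.5152 * 106.8810 * 0.6610 * (2.2721 - 1) = 226.0340 kJ

226.0340 kJ


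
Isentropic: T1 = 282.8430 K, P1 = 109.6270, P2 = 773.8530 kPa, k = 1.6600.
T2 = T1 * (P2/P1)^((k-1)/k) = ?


(k-1)/k = 0.3976
(P2/P1)^exp = 2.1750
T2 = 282.8430 * 2.1750 = 615.1721 K

615.1721 K


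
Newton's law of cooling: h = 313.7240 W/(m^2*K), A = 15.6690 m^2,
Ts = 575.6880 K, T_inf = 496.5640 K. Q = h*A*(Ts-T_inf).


dT = 79.1240 K
Q = 313.7240 * 15.6690 * 79.1240 = 388953.1191 W

388953.1191 W


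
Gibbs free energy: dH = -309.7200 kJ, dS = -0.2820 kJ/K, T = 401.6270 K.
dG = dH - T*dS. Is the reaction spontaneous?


T*dS = 401.6270 * -0.2820 = -113.2588 kJ
dG = -309.7200 + 113.2588 = -196.4612 kJ (spontaneous)

dG = -196.4612 kJ, spontaneous


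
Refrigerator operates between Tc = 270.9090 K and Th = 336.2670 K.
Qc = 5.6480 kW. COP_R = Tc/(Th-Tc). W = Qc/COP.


COP = 270.9090 / 65.3580 = 4.1450
W = 5.6480 / 4.1450 = 1.3626 kW

COP = 4.1450, W = 1.3626 kW


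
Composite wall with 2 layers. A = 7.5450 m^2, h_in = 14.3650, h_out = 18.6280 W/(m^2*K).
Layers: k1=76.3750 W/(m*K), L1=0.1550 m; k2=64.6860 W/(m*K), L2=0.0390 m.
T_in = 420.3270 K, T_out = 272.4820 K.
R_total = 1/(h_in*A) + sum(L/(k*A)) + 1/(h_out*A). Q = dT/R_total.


R_conv_in = 1/(14.3650*7.5450) = 0.0092
R_1 = 0.1550/(76.3750*7.5450) = 0.0003
R_2 = 0.0390/(64.6860*7.5450) = 7.9909e-05
R_conv_out = 1/(18.6280*7.5450) = 0.0071
R_total = 0.0167 K/W
Q = 147.8450 / 0.0167 = 8858.1158 W

R_total = 0.0167 K/W, Q = 8858.1158 W


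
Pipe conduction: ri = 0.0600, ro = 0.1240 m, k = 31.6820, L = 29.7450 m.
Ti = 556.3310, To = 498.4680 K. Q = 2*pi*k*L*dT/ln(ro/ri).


dT = 57.8630 K
ln(ro/ri) = 0.7259
Q = 2*pi*31.6820*29.7450*57.8630 / 0.7259 = 471963.5330 W

471963.5330 W


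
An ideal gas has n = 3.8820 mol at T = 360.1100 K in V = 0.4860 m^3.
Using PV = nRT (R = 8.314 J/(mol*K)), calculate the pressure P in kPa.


P = nRT/V = 3.8820 * 8.314 * 360.1100 / 0.4860
= 11622.5315 / 0.4860 = 23914.6739 Pa = 23.9147 kPa

23.9147 kPa


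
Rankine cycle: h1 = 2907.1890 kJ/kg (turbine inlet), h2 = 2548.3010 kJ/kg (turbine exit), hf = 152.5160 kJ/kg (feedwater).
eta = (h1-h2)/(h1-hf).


W = 358.8880 kJ/kg
Q_in = 2754.6730 kJ/kg
eta = 0.1303 = 13.0283%

eta = 13.0283%


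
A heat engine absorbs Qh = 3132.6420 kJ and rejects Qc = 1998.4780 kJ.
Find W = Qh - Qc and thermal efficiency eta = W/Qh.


W = 3132.6420 - 1998.4780 = 1134.1640 kJ
eta = 1134.1640 / 3132.6420 = 0.3620 = 36.2047%

W = 1134.1640 kJ, eta = 36.2047%


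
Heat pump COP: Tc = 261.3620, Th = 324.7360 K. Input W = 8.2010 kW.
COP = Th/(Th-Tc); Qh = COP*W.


COP = 324.7360 / 63.3740 = 5.1241
Qh = 5.1241 * 8.2010 = 42.0229 kW

COP = 5.1241, Qh = 42.0229 kW


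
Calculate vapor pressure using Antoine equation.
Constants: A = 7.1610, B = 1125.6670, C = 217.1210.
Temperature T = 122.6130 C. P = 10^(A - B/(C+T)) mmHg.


C+T = 339.7340
B/(C+T) = 3.3134
log10(P) = 7.1610 - 3.3134 = 3.8476
P = 10^3.8476 = 7040.8076 mmHg

7040.8076 mmHg


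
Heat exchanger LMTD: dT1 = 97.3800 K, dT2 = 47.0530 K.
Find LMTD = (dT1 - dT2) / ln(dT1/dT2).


dT1/dT2 = 2.0696
ln(dT1/dT2) = 0.7273
LMTD = 50.3270 / 0.7273 = 69.1926 K

69.1926 K


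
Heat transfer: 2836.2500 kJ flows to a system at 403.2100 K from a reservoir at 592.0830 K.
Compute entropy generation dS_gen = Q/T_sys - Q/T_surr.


dS_sys = 2836.2500/403.2100 = 7.0342 kJ/K
dS_surr = -2836.2500/592.0830 = -4.7903 kJ/K
dS_gen = 7.0342 - 4.7903 = 2.2439 kJ/K (irreversible)

dS_gen = 2.2439 kJ/K, irreversible


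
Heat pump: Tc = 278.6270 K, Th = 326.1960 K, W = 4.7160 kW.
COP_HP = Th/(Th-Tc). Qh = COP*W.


COP = 326.1960 / 47.5690 = 6.8573
Qh = 6.8573 * 4.7160 = 32.3391 kW

COP = 6.8573, Qh = 32.3391 kW


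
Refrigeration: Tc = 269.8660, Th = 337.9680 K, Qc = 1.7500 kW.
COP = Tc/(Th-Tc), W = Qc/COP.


COP = 269.8660 / 68.1020 = 3.9627
W = 1.7500 / 3.9627 = 0.4416 kW

COP = 3.9627, W = 0.4416 kW


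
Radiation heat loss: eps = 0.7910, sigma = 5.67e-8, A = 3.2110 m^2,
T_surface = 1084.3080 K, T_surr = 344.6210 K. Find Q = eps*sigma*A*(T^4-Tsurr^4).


T^4 = 1.3823e+12
Tsurr^4 = 1.4105e+10
Q = 0.7910 * 5.67e-8 * 3.2110 * 1.3682e+12 = 197040.8790 W

197040.8790 W


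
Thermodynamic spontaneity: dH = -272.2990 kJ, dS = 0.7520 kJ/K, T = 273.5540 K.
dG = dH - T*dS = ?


T*dS = 273.5540 * 0.7520 = 205.7126 kJ
dG = -272.2990 - 205.7126 = -478.0116 kJ (spontaneous)

dG = -478.0116 kJ, spontaneous


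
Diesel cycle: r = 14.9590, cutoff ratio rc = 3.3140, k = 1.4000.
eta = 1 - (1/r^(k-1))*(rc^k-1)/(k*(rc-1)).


r^(k-1) = 2.9509
rc^k = 5.3517
eta = 0.5448 = 54.4793%

54.4793%


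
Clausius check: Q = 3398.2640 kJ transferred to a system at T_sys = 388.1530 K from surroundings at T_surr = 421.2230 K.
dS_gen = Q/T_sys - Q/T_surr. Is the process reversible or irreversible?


dS_sys = 3398.2640/388.1530 = 8.7550 kJ/K
dS_surr = -3398.2640/421.2230 = -8.0676 kJ/K
dS_gen = 8.7550 - 8.0676 = 0.6873 kJ/K (irreversible)

dS_gen = 0.6873 kJ/K, irreversible


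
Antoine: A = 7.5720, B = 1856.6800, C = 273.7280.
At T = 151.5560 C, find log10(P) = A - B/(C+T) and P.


C+T = 425.2840
B/(C+T) = 4.3657
log10(P) = 7.5720 - 4.3657 = 3.2063
P = 10^3.2063 = 1607.8981 mmHg

1607.8981 mmHg


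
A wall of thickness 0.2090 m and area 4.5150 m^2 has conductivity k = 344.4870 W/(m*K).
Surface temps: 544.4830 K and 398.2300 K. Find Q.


dT = 146.2530 K
Q = 344.4870 * 4.5150 * 146.2530 / 0.2090 = 1088401.3938 W

1088401.3938 W


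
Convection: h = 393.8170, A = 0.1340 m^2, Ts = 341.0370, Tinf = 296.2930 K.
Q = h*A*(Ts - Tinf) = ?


dT = 44.7440 K
Q = 393.8170 * 0.1340 * 44.7440 = 2361.2070 W

2361.2070 W


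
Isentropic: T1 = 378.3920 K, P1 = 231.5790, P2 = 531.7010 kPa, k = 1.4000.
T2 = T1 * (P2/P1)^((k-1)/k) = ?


(k-1)/k = 0.2857
(P2/P1)^exp = 1.2680
T2 = 378.3920 * 1.2680 = 479.8171 K

479.8171 K


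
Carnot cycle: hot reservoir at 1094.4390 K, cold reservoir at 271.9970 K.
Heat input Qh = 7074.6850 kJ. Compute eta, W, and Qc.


eta = 1 - 271.9970/1094.4390 = 0.7515
W = 0.7515 * 7074.6850 = 5316.4389 kJ
Qc = 7074.6850 - 5316.4389 = 1758.2461 kJ

eta = 75.1474%, W = 5316.4389 kJ, Qc = 1758.2461 kJ


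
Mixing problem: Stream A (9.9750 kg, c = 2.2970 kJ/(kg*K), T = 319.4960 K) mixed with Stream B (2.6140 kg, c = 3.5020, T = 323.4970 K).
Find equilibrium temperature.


num = 10281.8414
den = 32.0668
Tf = 320.6382 K

320.6382 K


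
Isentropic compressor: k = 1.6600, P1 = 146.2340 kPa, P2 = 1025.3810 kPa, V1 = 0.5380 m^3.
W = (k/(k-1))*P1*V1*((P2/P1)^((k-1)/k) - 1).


(k-1)/k = 0.3976
(P2/P1)^exp = 2.1692
W = 2.5152 * 146.2340 * 0.5380 * (2.1692 - 1) = 231.3545 kJ

231.3545 kJ


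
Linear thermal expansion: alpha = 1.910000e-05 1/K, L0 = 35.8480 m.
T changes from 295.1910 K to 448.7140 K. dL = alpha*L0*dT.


dT = 153.5230 K
dL = 1.910000e-05 * 35.8480 * 153.5230 = 0.105117 m
L_final = 35.953117 m

dL = 0.105117 m


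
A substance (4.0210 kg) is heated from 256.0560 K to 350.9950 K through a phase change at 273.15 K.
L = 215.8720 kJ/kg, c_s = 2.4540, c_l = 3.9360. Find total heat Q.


Q1 (sensible, solid) = 4.0210 * 2.4540 * 17.0940 = 168.6756 kJ
Q2 (latent) = 4.0210 * 215.8720 = 868.0213 kJ
Q3 (sensible, liquid) = 4.0210 * 3.9360 * 77.8450 = 1232.0260 kJ
Q_total = 2268.7230 kJ

2268.7230 kJ


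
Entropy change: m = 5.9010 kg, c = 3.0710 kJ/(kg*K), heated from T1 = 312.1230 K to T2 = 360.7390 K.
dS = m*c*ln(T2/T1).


T2/T1 = 1.1558
ln(T2/T1) = 0.1448
dS = 5.9010 * 3.0710 * 0.1448 = 2.6233 kJ/K

2.6233 kJ/K


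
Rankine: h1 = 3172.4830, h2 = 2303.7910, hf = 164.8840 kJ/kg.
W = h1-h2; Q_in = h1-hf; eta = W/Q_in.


W = 868.6920 kJ/kg
Q_in = 3007.5990 kJ/kg
eta = 0.2888 = 28.8832%

eta = 28.8832%


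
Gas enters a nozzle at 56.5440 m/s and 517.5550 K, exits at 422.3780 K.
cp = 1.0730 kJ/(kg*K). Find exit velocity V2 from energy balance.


dT = 95.1770 K
2*cp*1000*dT = 204249.8420
V1^2 = 3197.2239
V2 = sqrt(207447.0659) = 455.4636 m/s

455.4636 m/s


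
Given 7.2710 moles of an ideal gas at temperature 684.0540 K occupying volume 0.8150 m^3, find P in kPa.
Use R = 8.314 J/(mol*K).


P = nRT/V = 7.2710 * 8.314 * 684.0540 / 0.8150
= 41351.8127 / 0.8150 = 50738.4204 Pa = 50.7384 kPa

50.7384 kPa


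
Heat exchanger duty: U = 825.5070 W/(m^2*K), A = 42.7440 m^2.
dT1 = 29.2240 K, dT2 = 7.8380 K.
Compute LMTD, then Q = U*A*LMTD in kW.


LMTD = 16.2507 K
Q = 825.5070 * 42.7440 * 16.2507 = 573412.8485 W = 573.4128 kW

573.4128 kW


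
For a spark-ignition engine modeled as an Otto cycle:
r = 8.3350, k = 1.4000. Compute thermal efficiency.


r^(k-1) = 2.3354
eta = 1 - 1/2.3354 = 0.5718 = 57.1809%

57.1809%


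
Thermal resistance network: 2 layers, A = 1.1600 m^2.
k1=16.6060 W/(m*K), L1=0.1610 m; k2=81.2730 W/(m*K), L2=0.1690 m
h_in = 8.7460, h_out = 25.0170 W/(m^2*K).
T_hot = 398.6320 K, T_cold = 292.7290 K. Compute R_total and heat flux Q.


R_conv_in = 1/(8.7460*1.1600) = 0.0986
R_1 = 0.1610/(16.6060*1.1600) = 0.0084
R_2 = 0.1690/(81.2730*1.1600) = 0.0018
R_conv_out = 1/(25.0170*1.1600) = 0.0345
R_total = 0.1432 K/W
Q = 105.9030 / 0.1432 = 739.6641 W

R_total = 0.1432 K/W, Q = 739.6641 W


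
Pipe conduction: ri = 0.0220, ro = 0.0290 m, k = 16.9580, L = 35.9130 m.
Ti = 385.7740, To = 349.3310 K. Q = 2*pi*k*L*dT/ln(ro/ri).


dT = 36.4430 K
ln(ro/ri) = 0.2763
Q = 2*pi*16.9580*35.9130*36.4430 / 0.2763 = 504792.2874 W

504792.2874 W


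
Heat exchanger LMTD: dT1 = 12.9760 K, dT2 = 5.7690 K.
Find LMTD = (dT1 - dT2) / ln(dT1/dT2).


dT1/dT2 = 2.2493
ln(dT1/dT2) = 0.8106
LMTD = 7.2070 / 0.8106 = 8.8909 K

8.8909 K


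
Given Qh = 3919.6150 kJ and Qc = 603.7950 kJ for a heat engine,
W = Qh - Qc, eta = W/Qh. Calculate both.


W = 3919.6150 - 603.7950 = 3315.8200 kJ
eta = 3315.8200 / 3919.6150 = 0.8460 = 84.5956%

W = 3315.8200 kJ, eta = 84.5956%


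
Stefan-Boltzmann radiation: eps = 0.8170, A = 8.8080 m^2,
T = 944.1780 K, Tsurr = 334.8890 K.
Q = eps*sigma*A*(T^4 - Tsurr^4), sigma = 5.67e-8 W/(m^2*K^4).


T^4 = 7.9472e+11
Tsurr^4 = 1.2578e+10
Q = 0.8170 * 5.67e-8 * 8.8080 * 7.8214e+11 = 319131.4058 W

319131.4058 W


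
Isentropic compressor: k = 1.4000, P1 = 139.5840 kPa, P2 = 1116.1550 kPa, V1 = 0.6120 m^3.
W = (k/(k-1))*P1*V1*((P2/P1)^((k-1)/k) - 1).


(k-1)/k = 0.2857
(P2/P1)^exp = 1.8112
W = 3.5000 * 139.5840 * 0.6120 * (1.8112 - 1) = 242.5421 kJ

242.5421 kJ


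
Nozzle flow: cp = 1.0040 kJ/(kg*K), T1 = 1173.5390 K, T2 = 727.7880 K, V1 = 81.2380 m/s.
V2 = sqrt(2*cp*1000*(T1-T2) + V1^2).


dT = 445.7510 K
2*cp*1000*dT = 895068.0080
V1^2 = 6599.6126
V2 = sqrt(901667.6206) = 949.5618 m/s

949.5618 m/s


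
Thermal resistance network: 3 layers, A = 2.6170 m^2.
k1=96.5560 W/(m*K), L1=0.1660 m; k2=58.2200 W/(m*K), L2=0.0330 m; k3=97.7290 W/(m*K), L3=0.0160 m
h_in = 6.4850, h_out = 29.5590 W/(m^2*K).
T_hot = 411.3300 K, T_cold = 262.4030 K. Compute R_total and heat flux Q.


R_conv_in = 1/(6.4850*2.6170) = 0.0589
R_1 = 0.1660/(96.5560*2.6170) = 0.0007
R_2 = 0.0330/(58.2200*2.6170) = 0.0002
R_3 = 0.0160/(97.7290*2.6170) = 6.2559e-05
R_conv_out = 1/(29.5590*2.6170) = 0.0129
R_total = 0.0728 K/W
Q = 148.9270 / 0.0728 = 2046.0787 W

R_total = 0.0728 K/W, Q = 2046.0787 W


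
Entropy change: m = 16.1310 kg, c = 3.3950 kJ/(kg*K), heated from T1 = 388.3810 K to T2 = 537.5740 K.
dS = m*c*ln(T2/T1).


T2/T1 = 1.3841
ln(T2/T1) = 0.3251
dS = 16.1310 * 3.3950 * 0.3251 = 17.8029 kJ/K

17.8029 kJ/K


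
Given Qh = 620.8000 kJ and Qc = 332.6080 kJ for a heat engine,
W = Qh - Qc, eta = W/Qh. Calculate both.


W = 620.8000 - 332.6080 = 288.1920 kJ
eta = 288.1920 / 620.8000 = 0.4642 = 46.4227%

W = 288.1920 kJ, eta = 46.4227%


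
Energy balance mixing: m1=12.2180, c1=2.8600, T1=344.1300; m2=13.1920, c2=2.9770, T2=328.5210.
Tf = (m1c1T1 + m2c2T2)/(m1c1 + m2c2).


num = 24926.9683
den = 74.2161
Tf = 335.8703 K

335.8703 K


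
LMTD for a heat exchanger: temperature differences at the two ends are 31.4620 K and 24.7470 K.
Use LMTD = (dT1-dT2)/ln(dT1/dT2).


dT1/dT2 = 1.2713
ln(dT1/dT2) = 0.2401
LMTD = 6.7150 / 0.2401 = 27.9703 K

27.9703 K


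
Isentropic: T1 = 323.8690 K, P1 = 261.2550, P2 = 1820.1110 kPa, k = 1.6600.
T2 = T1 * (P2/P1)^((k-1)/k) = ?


(k-1)/k = 0.3976
(P2/P1)^exp = 2.1636
T2 = 323.8690 * 2.1636 = 700.7309 K

700.7309 K


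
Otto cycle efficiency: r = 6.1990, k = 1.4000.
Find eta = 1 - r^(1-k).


r^(k-1) = 2.0746
eta = 1 - 1/2.0746 = 0.5180 = 51.7973%

51.7973%


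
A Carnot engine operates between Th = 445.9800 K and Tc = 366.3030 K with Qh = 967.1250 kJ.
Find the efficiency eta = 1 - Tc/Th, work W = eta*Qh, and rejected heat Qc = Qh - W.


eta = 1 - 366.3030/445.9800 = 0.1787
W = 0.1787 * 967.1250 = 172.7827 kJ
Qc = 967.1250 - 172.7827 = 794.3423 kJ

eta = 17.8656%, W = 172.7827 kJ, Qc = 794.3423 kJ


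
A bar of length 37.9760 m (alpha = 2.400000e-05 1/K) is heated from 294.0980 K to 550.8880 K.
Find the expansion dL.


dT = 256.7900 K
dL = 2.400000e-05 * 37.9760 * 256.7900 = 0.234045 m
L_final = 38.210045 m

dL = 0.234045 m


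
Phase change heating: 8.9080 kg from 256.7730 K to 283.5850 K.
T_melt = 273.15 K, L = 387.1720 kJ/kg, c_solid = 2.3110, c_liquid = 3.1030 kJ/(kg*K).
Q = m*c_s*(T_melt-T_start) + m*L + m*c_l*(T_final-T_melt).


Q1 (sensible, solid) = 8.9080 * 2.3110 * 16.3770 = 337.1433 kJ
Q2 (latent) = 8.9080 * 387.1720 = 3448.9282 kJ
Q3 (sensible, liquid) = 8.9080 * 3.1030 * 10.4350 = 288.4393 kJ
Q_total = 4074.5108 kJ

4074.5108 kJ


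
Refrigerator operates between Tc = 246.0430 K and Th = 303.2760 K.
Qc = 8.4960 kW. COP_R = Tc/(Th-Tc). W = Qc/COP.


COP = 246.0430 / 57.2330 = 4.2990
W = 8.4960 / 4.2990 = 1.9763 kW

COP = 4.2990, W = 1.9763 kW
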